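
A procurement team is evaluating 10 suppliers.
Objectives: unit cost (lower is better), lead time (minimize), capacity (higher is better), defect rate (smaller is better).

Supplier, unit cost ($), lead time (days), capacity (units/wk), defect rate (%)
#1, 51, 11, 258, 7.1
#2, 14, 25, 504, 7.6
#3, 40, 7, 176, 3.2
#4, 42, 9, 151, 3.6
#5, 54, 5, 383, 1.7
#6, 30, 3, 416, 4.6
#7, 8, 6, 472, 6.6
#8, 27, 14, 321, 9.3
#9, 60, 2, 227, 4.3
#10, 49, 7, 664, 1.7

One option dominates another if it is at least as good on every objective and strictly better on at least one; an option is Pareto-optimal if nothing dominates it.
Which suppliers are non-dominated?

#2, #3, #5, #6, #7, #9, #10

#1: dominated by #6 (unit cost 30≤51, lead time 3≤11, capacity 416≥258, defect rate 4.6≤7.1).
#2: not dominated.
#3: not dominated.
#4: dominated by #3 (unit cost 40≤42, lead time 7≤9, capacity 176≥151, defect rate 3.2≤3.6).
#5: not dominated.
#6: not dominated.
#7: not dominated (best unit cost).
#8: dominated by #7 (unit cost 8≤27, lead time 6≤14, capacity 472≥321, defect rate 6.6≤9.3).
#9: not dominated (best lead time).
#10: not dominated (best capacity).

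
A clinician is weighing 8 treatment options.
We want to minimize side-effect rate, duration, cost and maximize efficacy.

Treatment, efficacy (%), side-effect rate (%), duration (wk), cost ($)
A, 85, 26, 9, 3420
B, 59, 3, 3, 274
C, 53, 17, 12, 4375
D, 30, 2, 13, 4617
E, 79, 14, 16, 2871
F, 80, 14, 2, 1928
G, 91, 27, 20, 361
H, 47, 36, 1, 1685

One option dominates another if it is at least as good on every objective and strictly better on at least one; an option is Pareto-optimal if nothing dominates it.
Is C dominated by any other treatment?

Yes

B vs C: efficacy 59≥53, side-effect rate 3≤17, duration 3≤12, cost 274≤4375 — B is at least as good on every objective and strictly better on at least one, so B dominates C.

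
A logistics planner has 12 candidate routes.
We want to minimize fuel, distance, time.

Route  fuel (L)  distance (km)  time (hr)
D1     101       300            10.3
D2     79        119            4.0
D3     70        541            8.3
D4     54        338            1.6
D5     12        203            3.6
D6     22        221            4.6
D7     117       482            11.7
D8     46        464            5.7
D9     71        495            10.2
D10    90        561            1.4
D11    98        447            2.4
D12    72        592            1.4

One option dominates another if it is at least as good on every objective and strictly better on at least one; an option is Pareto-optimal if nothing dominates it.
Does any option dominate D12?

No

D1: worse on fuel (101 vs 72).
D2: worse on fuel (79 vs 72).
D3: worse on time (8.3 vs 1.4).
D4: worse on time (1.6 vs 1.4).
D5: worse on time (3.6 vs 1.4).
D6: worse on time (4.6 vs 1.4).
D7: worse on fuel (117 vs 72).
D8: worse on time (5.7 vs 1.4).
D9: worse on time (10.2 vs 1.4).
D10: worse on fuel (90 vs 72).
D11: worse on fuel (98 vs 72).
No option is at least as good as D12 on every objective and strictly better on one.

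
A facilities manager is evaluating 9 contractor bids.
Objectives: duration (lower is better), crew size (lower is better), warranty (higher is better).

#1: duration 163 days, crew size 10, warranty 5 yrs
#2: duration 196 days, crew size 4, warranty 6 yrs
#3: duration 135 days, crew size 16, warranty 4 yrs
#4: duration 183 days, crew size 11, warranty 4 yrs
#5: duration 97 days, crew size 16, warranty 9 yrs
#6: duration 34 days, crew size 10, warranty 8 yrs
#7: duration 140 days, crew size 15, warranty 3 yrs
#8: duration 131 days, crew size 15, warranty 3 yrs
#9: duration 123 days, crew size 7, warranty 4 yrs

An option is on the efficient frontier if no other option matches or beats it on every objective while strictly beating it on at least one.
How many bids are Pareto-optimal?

4

#1: dominated by #6 (duration 34≤163, crew size 10≤10, warranty 8≥5).
#2: not dominated (best crew size).
#3: dominated by #5 (duration 97≤135, crew size 16≤16, warranty 9≥4).
#4: dominated by #1 (duration 163≤183, crew size 10≤11, warranty 5≥4).
#5: not dominated (best warranty).
#6: not dominated (best duration).
#7: dominated by #6 (duration 34≤140, crew size 10≤15, warranty 8≥3).
#8: dominated by #6 (duration 34≤131, crew size 10≤15, warranty 8≥3).
#9: not dominated.
Pareto-optimal: #2, #5, #6, #9 → 4.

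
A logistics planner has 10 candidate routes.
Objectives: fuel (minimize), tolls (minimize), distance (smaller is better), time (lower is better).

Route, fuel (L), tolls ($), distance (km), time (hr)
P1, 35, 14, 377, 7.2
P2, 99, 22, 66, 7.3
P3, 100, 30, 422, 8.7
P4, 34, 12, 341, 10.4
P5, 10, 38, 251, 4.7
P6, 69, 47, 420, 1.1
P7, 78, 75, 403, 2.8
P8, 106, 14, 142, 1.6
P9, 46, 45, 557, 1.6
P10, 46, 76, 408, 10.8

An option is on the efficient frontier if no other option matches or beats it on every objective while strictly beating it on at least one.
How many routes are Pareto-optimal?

8

P1: not dominated.
P2: not dominated (best distance).
P3: dominated by P1 (fuel 35≤100, tolls 14≤30, distance 377≤422, time 7.2≤8.7).
P4: not dominated (best tolls).
P5: not dominated (best fuel).
P6: not dominated (best time).
P7: not dominated.
P8: not dominated.
P9: not dominated.
P10: dominated by P1 (fuel 35≤46, tolls 14≤76, distance 377≤408, time 7.2≤10.8).
Pareto-optimal: P1, P2, P4, P5, P6, P7, P8, P9 → 8.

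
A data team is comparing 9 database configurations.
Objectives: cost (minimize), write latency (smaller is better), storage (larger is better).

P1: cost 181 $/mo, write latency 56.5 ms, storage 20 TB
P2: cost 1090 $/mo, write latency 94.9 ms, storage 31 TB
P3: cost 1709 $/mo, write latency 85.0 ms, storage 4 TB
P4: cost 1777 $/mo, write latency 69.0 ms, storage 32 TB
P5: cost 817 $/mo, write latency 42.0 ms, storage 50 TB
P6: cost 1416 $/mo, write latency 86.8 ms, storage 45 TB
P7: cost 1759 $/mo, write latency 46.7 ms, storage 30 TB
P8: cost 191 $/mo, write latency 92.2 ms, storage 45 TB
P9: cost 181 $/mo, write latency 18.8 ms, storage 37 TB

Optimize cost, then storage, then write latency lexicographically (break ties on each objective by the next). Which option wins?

First minimize cost: best is 181, kept {P1, P9}.
Then maximize storage: best is 37, kept {P9}.

P9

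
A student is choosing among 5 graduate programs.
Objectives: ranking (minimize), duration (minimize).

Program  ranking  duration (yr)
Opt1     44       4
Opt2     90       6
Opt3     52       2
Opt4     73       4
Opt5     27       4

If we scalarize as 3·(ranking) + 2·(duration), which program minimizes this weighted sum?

Opt5

Opt1: 3·44 + 2·4 = 140
Opt2: 3·90 + 2·6 = 282
Opt3: 3·52 + 2·2 = 160
Opt4: 3·73 + 2·4 = 227
Opt5: 3·27 + 2·4 = 89
Lowest: Opt5 at 89.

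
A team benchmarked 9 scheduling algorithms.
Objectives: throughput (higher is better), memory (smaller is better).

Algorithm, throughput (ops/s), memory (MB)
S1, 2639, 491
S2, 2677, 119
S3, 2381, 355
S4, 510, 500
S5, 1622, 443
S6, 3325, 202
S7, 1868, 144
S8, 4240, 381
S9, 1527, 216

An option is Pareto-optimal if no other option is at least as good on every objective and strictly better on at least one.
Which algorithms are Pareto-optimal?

S2, S6, S8

S1: dominated by S2 (throughput 2677≥2639, memory 119≤491).
S2: not dominated (best memory).
S3: dominated by S2 (throughput 2677≥2381, memory 119≤355).
S4: dominated by S1 (throughput 2639≥510, memory 491≤500).
S5: dominated by S2 (throughput 2677≥1622, memory 119≤443).
S6: not dominated.
S7: dominated by S2 (throughput 2677≥1868, memory 119≤144).
S8: not dominated (best throughput).
S9: dominated by S2 (throughput 2677≥1527, memory 119≤216).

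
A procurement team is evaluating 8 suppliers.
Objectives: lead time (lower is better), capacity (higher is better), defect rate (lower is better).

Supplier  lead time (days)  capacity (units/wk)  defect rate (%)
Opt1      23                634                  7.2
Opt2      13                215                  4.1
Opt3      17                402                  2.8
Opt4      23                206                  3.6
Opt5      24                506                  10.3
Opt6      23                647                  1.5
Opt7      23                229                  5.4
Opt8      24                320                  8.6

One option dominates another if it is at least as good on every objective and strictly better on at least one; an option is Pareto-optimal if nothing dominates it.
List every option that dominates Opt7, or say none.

Opt3, Opt6

Opt3: lead time 17≤23, capacity 402≥229, defect rate 2.8≤5.4 — dominates Opt7.
Opt6: lead time 23≤23, capacity 647≥229, defect rate 1.5≤5.4 — dominates Opt7.
Others (Opt1, Opt2, Opt4, Opt5, Opt8) are each worse than Opt7 on at least one objective.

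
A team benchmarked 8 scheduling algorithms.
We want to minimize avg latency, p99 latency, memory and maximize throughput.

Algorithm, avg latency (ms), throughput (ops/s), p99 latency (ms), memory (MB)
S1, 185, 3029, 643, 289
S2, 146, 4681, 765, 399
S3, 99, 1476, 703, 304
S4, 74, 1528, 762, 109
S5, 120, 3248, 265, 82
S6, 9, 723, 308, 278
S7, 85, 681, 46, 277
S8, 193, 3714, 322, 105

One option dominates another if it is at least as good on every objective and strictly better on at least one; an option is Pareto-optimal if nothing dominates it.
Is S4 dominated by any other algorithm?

S1: worse on avg latency (185 vs 74).
S2: worse on avg latency (146 vs 74).
S3: worse on avg latency (99 vs 74).
S5: worse on avg latency (120 vs 74).
S6: worse on throughput (723 vs 1528).
S7: worse on avg latency (85 vs 74).
S8: worse on avg latency (193 vs 74).
No option is at least as good as S4 on every objective and strictly better on one.

No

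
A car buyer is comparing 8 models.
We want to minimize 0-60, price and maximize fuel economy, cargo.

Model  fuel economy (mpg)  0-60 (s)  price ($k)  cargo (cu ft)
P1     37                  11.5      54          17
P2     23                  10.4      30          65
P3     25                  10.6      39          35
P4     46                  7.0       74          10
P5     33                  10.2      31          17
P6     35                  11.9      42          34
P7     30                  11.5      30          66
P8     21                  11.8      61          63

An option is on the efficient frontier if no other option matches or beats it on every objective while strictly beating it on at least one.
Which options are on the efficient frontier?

P1: not dominated.
P2: not dominated.
P3: not dominated.
P4: not dominated (best fuel economy).
P5: not dominated.
P6: not dominated.
P7: not dominated (best cargo).
P8: dominated by P2 (fuel economy 23≥21, 0-60 10.4≤11.8, price 30≤61, cargo 65≥63).

P1, P2, P3, P4, P5, P6, P7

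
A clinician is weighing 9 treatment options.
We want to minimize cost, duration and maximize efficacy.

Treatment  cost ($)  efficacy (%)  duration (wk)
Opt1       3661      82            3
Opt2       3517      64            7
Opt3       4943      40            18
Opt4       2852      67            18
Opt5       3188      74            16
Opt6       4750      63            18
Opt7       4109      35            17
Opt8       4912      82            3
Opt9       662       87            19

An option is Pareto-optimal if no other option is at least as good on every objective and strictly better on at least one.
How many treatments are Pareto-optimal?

Opt1: not dominated.
Opt2: not dominated.
Opt3: dominated by Opt1 (cost 3661≤4943, efficacy 82≥40, duration 3≤18).
Opt4: not dominated.
Opt5: not dominated.
Opt6: dominated by Opt1 (cost 3661≤4750, efficacy 82≥63, duration 3≤18).
Opt7: dominated by Opt1 (cost 3661≤4109, efficacy 82≥35, duration 3≤17).
Opt8: dominated by Opt1 (cost 3661≤4912, efficacy 82≥82, duration 3≤3).
Opt9: not dominated (best cost).
Pareto-optimal: Opt1, Opt2, Opt4, Opt5, Opt9 → 5.

5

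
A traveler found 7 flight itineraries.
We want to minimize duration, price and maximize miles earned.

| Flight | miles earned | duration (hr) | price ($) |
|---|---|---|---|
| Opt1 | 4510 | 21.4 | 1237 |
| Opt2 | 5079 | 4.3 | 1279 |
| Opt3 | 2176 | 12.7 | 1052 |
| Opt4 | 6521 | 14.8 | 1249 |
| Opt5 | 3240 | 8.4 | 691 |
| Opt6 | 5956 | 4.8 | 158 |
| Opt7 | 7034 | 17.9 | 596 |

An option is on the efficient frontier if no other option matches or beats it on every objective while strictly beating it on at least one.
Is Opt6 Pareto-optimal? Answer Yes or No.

Yes

Opt1: worse on miles earned (4510 vs 5956).
Opt2: worse on miles earned (5079 vs 5956).
Opt3: worse on miles earned (2176 vs 5956).
Opt4: worse on duration (14.8 vs 4.8).
Opt5: worse on miles earned (3240 vs 5956).
Opt7: worse on duration (17.9 vs 4.8).
No option is at least as good as Opt6 on every objective and strictly better on one.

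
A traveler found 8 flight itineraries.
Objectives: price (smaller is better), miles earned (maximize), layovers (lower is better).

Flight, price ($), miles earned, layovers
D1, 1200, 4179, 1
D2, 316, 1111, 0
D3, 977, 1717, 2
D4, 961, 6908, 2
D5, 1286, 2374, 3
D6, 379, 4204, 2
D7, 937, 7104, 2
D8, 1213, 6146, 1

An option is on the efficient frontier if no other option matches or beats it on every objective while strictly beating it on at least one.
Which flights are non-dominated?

D1, D2, D6, D7, D8

D1: not dominated.
D2: not dominated (best price).
D3: dominated by D4 (price 961≤977, miles earned 6908≥1717, layovers 2≤2).
D4: dominated by D7 (price 937≤961, miles earned 7104≥6908, layovers 2≤2).
D5: dominated by D1 (price 1200≤1286, miles earned 4179≥2374, layovers 1≤3).
D6: not dominated.
D7: not dominated (best miles earned).
D8: not dominated.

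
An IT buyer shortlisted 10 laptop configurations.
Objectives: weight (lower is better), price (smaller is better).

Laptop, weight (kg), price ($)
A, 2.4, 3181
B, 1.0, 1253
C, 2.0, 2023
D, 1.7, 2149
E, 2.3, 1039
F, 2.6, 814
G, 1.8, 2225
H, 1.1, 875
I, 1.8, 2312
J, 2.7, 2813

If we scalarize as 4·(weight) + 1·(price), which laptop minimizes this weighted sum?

A: 4·2.4 + 1·3181 = 3190.6
B: 4·1.0 + 1·1253 = 1257.0
C: 4·2.0 + 1·2023 = 2031.0
D: 4·1.7 + 1·2149 = 2155.8
E: 4·2.3 + 1·1039 = 1048.2
F: 4·2.6 + 1·814 = 824.4
G: 4·1.8 + 1·2225 = 2232.2
H: 4·1.1 + 1·875 = 879.4
I: 4·1.8 + 1·2312 = 2319.2
J: 4·2.7 + 1·2813 = 2823.8
Lowest: F at 824.4.

F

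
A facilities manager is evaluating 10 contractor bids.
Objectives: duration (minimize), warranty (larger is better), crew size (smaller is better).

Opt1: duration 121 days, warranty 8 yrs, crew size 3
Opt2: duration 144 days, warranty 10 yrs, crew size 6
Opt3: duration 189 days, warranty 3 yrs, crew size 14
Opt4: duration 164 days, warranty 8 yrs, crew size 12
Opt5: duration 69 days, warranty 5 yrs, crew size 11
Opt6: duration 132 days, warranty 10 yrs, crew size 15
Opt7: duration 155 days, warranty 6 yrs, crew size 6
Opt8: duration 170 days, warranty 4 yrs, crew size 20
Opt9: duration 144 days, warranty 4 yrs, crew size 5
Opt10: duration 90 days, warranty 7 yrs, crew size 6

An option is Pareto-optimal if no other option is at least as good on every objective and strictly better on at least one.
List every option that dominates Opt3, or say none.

Opt1: duration 121≤189, warranty 8≥3, crew size 3≤14 — dominates Opt3.
Opt2: duration 144≤189, warranty 10≥3, crew size 6≤14 — dominates Opt3.
Opt4: duration 164≤189, warranty 8≥3, crew size 12≤14 — dominates Opt3.
Opt5: duration 69≤189, warranty 5≥3, crew size 11≤14 — dominates Opt3.
Opt7: duration 155≤189, warranty 6≥3, crew size 6≤14 — dominates Opt3.
Opt9: duration 144≤189, warranty 4≥3, crew size 5≤14 — dominates Opt3.
Opt10: duration 90≤189, warranty 7≥3, crew size 6≤14 — dominates Opt3.
Others (Opt6, Opt8) are each worse than Opt3 on at least one objective.

Opt1, Opt2, Opt4, Opt5, Opt7, Opt9, Opt10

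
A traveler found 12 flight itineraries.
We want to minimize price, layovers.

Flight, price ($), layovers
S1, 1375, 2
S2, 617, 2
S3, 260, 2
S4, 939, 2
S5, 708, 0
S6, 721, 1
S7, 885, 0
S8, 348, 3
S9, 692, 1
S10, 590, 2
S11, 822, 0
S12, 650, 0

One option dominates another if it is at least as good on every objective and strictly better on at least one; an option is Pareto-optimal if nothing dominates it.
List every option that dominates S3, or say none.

none

S1: worse on price (1375 vs 260).
S2: worse on price (617 vs 260).
S4: worse on price (939 vs 260).
S5: worse on price (708 vs 260).
S6: worse on price (721 vs 260).
S7: worse on price (885 vs 260).
S8: worse on price (348 vs 260).
S9: worse on price (692 vs 260).
S10: worse on price (590 vs 260).
S11: worse on price (822 vs 260).
S12: worse on price (650 vs 260).
No option dominates S3.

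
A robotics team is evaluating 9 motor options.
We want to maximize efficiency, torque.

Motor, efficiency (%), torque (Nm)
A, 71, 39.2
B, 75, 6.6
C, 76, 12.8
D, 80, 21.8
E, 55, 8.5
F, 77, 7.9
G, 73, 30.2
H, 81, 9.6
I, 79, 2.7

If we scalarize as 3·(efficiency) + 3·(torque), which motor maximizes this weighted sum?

A: 3·71 + 3·39.2 = 330.6
B: 3·75 + 3·6.6 = 244.8
C: 3·76 + 3·12.8 = 266.4
D: 3·80 + 3·21.8 = 305.4
E: 3·55 + 3·8.5 = 190.5
F: 3·77 + 3·7.9 = 254.7
G: 3·73 + 3·30.2 = 309.6
H: 3·81 + 3·9.6 = 271.8
I: 3·79 + 3·2.7 = 245.1
Highest: A at 330.6.

A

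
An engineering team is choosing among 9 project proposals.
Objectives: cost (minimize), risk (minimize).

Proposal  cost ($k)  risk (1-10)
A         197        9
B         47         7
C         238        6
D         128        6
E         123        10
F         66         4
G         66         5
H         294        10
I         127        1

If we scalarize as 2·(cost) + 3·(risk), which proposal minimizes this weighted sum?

B

A: 2·197 + 3·9 = 421
B: 2·47 + 3·7 = 115
C: 2·238 + 3·6 = 494
D: 2·128 + 3·6 = 274
E: 2·123 + 3·10 = 276
F: 2·66 + 3·4 = 144
G: 2·66 + 3·5 = 147
H: 2·294 + 3·10 = 618
I: 2·127 + 3·1 = 257
Lowest: B at 115.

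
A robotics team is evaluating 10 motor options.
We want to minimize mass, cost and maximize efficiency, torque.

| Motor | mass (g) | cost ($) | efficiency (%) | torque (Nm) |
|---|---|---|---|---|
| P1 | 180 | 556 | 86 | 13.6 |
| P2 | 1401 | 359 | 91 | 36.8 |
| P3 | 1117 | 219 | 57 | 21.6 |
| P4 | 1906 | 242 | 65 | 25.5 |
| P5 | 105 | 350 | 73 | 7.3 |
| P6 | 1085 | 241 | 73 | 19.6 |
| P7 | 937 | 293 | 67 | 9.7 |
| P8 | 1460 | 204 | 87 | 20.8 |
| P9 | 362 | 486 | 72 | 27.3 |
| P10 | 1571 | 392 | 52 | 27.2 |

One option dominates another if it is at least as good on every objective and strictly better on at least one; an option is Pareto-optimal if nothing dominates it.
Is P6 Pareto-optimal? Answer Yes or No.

P1: worse on cost (556 vs 241).
P2: worse on mass (1401 vs 1085).
P3: worse on mass (1117 vs 1085).
P4: worse on mass (1906 vs 1085).
P5: worse on cost (350 vs 241).
P7: worse on cost (293 vs 241).
P8: worse on mass (1460 vs 1085).
P9: worse on cost (486 vs 241).
P10: worse on mass (1571 vs 1085).
No option is at least as good as P6 on every objective and strictly better on one.

Yes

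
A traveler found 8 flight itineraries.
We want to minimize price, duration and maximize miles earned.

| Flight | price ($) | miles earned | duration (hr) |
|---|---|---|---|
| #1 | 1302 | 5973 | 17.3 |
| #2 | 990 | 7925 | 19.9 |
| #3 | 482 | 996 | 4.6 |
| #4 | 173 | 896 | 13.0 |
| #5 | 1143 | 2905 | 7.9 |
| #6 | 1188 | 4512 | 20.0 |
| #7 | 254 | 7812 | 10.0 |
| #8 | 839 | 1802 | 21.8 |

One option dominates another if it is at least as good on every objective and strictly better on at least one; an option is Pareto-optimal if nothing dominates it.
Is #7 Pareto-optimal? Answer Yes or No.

#1: worse on price (1302 vs 254).
#2: worse on price (990 vs 254).
#3: worse on price (482 vs 254).
#4: worse on miles earned (896 vs 7812).
#5: worse on price (1143 vs 254).
#6: worse on price (1188 vs 254).
#8: worse on price (839 vs 254).
No option is at least as good as #7 on every objective and strictly better on one.

Yes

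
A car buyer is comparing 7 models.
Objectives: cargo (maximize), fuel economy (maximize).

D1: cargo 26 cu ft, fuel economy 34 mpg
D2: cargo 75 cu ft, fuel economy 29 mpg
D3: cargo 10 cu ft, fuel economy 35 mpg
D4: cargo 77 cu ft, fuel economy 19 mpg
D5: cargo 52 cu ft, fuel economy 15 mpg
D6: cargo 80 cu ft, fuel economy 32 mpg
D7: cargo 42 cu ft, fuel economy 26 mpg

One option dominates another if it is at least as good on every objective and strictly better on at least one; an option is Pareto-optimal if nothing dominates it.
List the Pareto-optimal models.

D1, D3, D6

D1: not dominated.
D2: dominated by D6 (cargo 80≥75, fuel economy 32≥29).
D3: not dominated (best fuel economy).
D4: dominated by D6 (cargo 80≥77, fuel economy 32≥19).
D5: dominated by D2 (cargo 75≥52, fuel economy 29≥15).
D6: not dominated (best cargo).
D7: dominated by D2 (cargo 75≥42, fuel economy 29≥26).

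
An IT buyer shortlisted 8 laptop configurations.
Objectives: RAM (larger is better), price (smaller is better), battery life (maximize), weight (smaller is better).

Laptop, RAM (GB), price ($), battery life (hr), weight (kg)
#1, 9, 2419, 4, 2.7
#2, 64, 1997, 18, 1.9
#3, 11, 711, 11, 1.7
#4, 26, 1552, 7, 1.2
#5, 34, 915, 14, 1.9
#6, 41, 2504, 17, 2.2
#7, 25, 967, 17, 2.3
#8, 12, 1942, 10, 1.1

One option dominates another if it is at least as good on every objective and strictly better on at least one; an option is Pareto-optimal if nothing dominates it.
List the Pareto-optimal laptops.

#1: dominated by #2 (RAM 64≥9, price 1997≤2419, battery life 18≥4, weight 1.9≤2.7).
#2: not dominated (best RAM).
#3: not dominated (best price).
#4: not dominated.
#5: not dominated.
#6: dominated by #2 (RAM 64≥41, price 1997≤2504, battery life 18≥17, weight 1.9≤2.2).
#7: not dominated.
#8: not dominated (best weight).

#2, #3, #4, #5, #7, #8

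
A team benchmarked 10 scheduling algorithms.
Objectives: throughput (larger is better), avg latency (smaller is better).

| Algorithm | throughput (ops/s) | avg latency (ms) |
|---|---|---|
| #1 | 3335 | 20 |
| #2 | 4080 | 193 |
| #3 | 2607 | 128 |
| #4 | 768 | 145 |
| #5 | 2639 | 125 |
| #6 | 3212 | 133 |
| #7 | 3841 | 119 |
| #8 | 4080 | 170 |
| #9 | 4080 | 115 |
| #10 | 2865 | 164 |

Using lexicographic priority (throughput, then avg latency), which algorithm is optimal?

First maximize throughput: best is 4080, kept {#2, #8, #9}.
Then minimize avg latency: best is 115, kept {#9}.

#9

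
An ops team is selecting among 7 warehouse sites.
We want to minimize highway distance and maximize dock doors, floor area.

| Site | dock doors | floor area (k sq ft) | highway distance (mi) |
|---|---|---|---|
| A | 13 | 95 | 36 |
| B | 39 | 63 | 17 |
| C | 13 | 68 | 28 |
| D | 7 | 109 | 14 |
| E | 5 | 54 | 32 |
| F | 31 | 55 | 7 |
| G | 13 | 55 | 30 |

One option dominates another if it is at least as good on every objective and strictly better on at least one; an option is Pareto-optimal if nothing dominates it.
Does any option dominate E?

B vs E: dock doors 39≥5, floor area 63≥54, highway distance 17≤32 — B is at least as good on every objective and strictly better on at least one, so B dominates E.

Yes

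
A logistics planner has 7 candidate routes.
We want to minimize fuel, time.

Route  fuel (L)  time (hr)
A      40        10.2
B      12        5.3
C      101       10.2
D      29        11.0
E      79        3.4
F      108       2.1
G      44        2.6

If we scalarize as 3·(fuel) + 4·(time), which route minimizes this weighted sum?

B

A: 3·40 + 4·10.2 = 160.8
B: 3·12 + 4·5.3 = 57.2
C: 3·101 + 4·10.2 = 343.8
D: 3·29 + 4·11.0 = 131.0
E: 3·79 + 4·3.4 = 250.6
F: 3·108 + 4·2.1 = 332.4
G: 3·44 + 4·2.6 = 142.4
Lowest: B at 57.2.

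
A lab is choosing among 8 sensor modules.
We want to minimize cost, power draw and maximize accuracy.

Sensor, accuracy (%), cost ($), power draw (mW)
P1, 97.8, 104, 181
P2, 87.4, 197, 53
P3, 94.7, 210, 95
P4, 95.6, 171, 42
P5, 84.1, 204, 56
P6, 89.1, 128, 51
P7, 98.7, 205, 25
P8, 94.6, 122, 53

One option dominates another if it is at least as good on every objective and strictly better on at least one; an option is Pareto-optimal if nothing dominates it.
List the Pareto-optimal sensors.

P1: not dominated (best cost).
P2: dominated by P4 (accuracy 95.6≥87.4, cost 171≤197, power draw 42≤53).
P3: dominated by P4 (accuracy 95.6≥94.7, cost 171≤210, power draw 42≤95).
P4: not dominated.
P5: dominated by P2 (accuracy 87.4≥84.1, cost 197≤204, power draw 53≤56).
P6: not dominated.
P7: not dominated (best accuracy).
P8: not dominated.

P1, P4, P6, P7, P8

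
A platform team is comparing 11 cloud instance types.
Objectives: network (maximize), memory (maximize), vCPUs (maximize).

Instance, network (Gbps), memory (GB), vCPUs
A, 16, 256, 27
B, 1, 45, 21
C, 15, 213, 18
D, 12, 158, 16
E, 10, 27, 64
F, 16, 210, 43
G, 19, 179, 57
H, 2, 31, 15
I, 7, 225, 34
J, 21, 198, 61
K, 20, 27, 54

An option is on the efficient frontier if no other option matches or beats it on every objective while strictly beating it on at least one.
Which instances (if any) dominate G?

J

J: network 21≥19, memory 198≥179, vCPUs 61≥57 — dominates G.
Others (A, B, C, D, E, F, H, I, K) are each worse than G on at least one objective.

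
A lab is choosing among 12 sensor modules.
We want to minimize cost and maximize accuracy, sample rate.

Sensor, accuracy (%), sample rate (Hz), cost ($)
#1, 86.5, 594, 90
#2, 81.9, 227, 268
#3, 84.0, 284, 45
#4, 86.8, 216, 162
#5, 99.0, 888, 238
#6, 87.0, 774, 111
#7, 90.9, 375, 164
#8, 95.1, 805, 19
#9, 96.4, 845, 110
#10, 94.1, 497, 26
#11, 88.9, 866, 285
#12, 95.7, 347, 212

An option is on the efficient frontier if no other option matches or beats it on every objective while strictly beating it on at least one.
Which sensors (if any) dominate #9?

none

#1: worse on accuracy (86.5 vs 96.4).
#2: worse on accuracy (81.9 vs 96.4).
#3: worse on accuracy (84.0 vs 96.4).
#4: worse on accuracy (86.8 vs 96.4).
#5: worse on cost (238 vs 110).
#6: worse on accuracy (87.0 vs 96.4).
#7: worse on accuracy (90.9 vs 96.4).
#8: worse on accuracy (95.1 vs 96.4).
#10: worse on accuracy (94.1 vs 96.4).
#11: worse on accuracy (88.9 vs 96.4).
#12: worse on accuracy (95.7 vs 96.4).
No option dominates #9.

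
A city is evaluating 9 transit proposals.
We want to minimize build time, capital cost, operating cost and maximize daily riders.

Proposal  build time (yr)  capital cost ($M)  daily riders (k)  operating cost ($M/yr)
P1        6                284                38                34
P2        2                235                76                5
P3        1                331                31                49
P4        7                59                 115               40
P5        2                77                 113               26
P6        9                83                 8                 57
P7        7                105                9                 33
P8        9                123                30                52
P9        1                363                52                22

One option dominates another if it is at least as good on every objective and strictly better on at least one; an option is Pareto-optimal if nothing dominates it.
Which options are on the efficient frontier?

P2, P3, P4, P5, P9

P1: dominated by P2 (build time 2≤6, capital cost 235≤284, daily riders 76≥38, operating cost 5≤34).
P2: not dominated (best operating cost).
P3: not dominated.
P4: not dominated (best capital cost).
P5: not dominated.
P6: dominated by P4 (build time 7≤9, capital cost 59≤83, daily riders 115≥8, operating cost 40≤57).
P7: dominated by P5 (build time 2≤7, capital cost 77≤105, daily riders 113≥9, operating cost 26≤33).
P8: dominated by P4 (build time 7≤9, capital cost 59≤123, daily riders 115≥30, operating cost 40≤52).
P9: not dominated.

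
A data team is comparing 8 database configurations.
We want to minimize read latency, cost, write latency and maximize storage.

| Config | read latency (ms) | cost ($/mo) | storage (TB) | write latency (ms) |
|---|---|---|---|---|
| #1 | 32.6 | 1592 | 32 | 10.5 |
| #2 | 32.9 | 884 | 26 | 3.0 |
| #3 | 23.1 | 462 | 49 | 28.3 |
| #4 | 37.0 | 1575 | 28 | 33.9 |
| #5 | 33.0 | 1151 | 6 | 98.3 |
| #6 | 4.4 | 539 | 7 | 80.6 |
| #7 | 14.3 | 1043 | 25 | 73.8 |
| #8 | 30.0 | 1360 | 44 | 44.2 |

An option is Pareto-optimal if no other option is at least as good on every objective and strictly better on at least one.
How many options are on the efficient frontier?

#1: not dominated.
#2: not dominated (best write latency).
#3: not dominated (best cost).
#4: dominated by #3 (read latency 23.1≤37.0, cost 462≤1575, storage 49≥28, write latency 28.3≤33.9).
#5: dominated by #2 (read latency 32.9≤33.0, cost 884≤1151, storage 26≥6, write latency 3.0≤98.3).
#6: not dominated (best read latency).
#7: not dominated.
#8: dominated by #3 (read latency 23.1≤30.0, cost 462≤1360, storage 49≥44, write latency 28.3≤44.2).
Pareto-optimal: #1, #2, #3, #6, #7 → 5.

5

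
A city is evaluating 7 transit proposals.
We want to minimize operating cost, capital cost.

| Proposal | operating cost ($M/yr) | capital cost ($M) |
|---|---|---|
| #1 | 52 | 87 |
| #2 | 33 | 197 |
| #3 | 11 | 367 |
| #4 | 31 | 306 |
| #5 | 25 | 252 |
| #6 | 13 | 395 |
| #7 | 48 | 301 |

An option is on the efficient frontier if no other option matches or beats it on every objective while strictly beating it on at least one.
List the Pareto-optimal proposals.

#1, #2, #3, #5

#1: not dominated (best capital cost).
#2: not dominated.
#3: not dominated (best operating cost).
#4: dominated by #5 (operating cost 25≤31, capital cost 252≤306).
#5: not dominated.
#6: dominated by #3 (operating cost 11≤13, capital cost 367≤395).
#7: dominated by #2 (operating cost 33≤48, capital cost 197≤301).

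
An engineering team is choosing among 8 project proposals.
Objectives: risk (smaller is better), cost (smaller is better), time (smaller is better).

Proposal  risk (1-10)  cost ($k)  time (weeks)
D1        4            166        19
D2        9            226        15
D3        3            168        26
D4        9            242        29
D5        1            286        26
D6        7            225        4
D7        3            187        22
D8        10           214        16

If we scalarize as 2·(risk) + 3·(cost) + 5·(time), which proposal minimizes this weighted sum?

D1: 2·4 + 3·166 + 5·19 = 601
D2: 2·9 + 3·226 + 5·15 = 771
D3: 2·3 + 3·168 + 5·26 = 640
D4: 2·9 + 3·242 + 5·29 = 889
D5: 2·1 + 3·286 + 5·26 = 990
D6: 2·7 + 3·225 + 5·4 = 709
D7: 2·3 + 3·187 + 5·22 = 677
D8: 2·10 + 3·214 + 5·16 = 742
Lowest: D1 at 601.

D1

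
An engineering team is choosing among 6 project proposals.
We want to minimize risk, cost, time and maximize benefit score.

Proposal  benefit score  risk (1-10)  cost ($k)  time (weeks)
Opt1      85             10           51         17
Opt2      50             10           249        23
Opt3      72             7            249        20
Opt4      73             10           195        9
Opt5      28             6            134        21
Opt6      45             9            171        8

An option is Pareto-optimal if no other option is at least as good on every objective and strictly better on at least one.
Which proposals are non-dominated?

Opt1: not dominated (best benefit score).
Opt2: dominated by Opt1 (benefit score 85≥50, risk 10≤10, cost 51≤249, time 17≤23).
Opt3: not dominated.
Opt4: not dominated.
Opt5: not dominated (best risk).
Opt6: not dominated (best time).

Opt1, Opt3, Opt4, Opt5, Opt6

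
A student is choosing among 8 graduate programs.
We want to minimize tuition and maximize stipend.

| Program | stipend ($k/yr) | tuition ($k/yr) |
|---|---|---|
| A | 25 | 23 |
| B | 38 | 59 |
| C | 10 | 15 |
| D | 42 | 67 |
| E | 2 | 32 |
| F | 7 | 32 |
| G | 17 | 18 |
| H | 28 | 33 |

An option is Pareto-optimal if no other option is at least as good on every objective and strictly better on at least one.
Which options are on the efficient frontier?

A, B, C, D, G, H

A: not dominated.
B: not dominated.
C: not dominated (best tuition).
D: not dominated (best stipend).
E: dominated by A (stipend 25≥2, tuition 23≤32).
F: dominated by A (stipend 25≥7, tuition 23≤32).
G: not dominated.
H: not dominated.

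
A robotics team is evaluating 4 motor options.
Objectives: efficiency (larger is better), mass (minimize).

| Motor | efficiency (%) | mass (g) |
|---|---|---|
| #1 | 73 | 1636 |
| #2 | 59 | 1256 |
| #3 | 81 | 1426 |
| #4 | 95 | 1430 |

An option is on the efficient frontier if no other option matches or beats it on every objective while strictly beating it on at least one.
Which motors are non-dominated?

#2, #3, #4

#1: dominated by #3 (efficiency 81≥73, mass 1426≤1636).
#2: not dominated (best mass).
#3: not dominated.
#4: not dominated (best efficiency).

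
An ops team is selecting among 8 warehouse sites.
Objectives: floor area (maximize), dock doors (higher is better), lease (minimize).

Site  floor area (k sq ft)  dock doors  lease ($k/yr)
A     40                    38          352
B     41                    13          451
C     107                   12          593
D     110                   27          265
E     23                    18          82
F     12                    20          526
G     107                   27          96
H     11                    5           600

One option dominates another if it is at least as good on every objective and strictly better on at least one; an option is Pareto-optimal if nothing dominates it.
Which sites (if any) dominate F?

A, D, G

A: floor area 40≥12, dock doors 38≥20, lease 352≤526 — dominates F.
D: floor area 110≥12, dock doors 27≥20, lease 265≤526 — dominates F.
G: floor area 107≥12, dock doors 27≥20, lease 96≤526 — dominates F.
Others (B, C, E, H) are each worse than F on at least one objective.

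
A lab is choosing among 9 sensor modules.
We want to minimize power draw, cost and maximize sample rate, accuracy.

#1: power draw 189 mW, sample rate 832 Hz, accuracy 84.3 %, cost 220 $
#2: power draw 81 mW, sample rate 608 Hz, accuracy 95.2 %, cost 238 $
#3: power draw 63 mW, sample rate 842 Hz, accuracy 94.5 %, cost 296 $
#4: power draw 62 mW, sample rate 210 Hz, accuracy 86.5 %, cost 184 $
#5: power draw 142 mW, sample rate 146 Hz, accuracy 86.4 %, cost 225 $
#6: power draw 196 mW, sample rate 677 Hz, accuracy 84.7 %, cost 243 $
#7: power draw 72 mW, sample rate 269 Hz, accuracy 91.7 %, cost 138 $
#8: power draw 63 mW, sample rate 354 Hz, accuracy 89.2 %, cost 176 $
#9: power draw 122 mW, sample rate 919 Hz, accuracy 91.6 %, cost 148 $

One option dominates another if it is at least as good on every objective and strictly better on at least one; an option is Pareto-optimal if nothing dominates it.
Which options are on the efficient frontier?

#2, #3, #4, #7, #8, #9

#1: dominated by #9 (power draw 122≤189, sample rate 919≥832, accuracy 91.6≥84.3, cost 148≤220).
#2: not dominated (best accuracy).
#3: not dominated.
#4: not dominated (best power draw).
#5: dominated by #4 (power draw 62≤142, sample rate 210≥146, accuracy 86.5≥86.4, cost 184≤225).
#6: dominated by #9 (power draw 122≤196, sample rate 919≥677, accuracy 91.6≥84.7, cost 148≤243).
#7: not dominated (best cost).
#8: not dominated.
#9: not dominated (best sample rate).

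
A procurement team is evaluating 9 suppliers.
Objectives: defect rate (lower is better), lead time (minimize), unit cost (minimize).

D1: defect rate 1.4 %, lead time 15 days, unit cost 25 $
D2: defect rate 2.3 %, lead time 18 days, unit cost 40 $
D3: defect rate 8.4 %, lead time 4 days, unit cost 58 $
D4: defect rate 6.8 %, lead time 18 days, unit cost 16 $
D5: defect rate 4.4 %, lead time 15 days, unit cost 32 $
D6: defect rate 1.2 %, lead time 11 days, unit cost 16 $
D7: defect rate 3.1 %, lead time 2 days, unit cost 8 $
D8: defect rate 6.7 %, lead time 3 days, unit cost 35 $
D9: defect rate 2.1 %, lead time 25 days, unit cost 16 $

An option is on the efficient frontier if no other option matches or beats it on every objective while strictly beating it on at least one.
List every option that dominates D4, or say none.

D6: defect rate 1.2≤6.8, lead time 11≤18, unit cost 16≤16 — dominates D4.
D7: defect rate 3.1≤6.8, lead time 2≤18, unit cost 8≤16 — dominates D4.
Others (D1, D2, D3, D5, D8, D9) are each worse than D4 on at least one objective.

D6, D7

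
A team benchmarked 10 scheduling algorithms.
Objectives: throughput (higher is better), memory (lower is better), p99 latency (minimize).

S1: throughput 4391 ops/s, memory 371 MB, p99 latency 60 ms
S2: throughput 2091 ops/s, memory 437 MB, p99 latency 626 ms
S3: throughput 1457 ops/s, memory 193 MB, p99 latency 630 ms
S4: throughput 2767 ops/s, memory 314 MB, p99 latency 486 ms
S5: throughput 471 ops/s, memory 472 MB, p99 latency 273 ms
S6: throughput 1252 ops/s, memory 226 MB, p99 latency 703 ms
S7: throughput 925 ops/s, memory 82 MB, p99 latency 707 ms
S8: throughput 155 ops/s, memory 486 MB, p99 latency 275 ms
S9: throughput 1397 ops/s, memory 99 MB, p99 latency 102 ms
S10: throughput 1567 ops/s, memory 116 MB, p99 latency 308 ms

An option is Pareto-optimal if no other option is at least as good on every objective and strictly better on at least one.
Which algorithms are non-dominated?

S1: not dominated (best throughput).
S2: dominated by S1 (throughput 4391≥2091, memory 371≤437, p99 latency 60≤626).
S3: dominated by S10 (throughput 1567≥1457, memory 116≤193, p99 latency 308≤630).
S4: not dominated.
S5: dominated by S1 (throughput 4391≥471, memory 371≤472, p99 latency 60≤273).
S6: dominated by S3 (throughput 1457≥1252, memory 193≤226, p99 latency 630≤703).
S7: not dominated (best memory).
S8: dominated by S1 (throughput 4391≥155, memory 371≤486, p99 latency 60≤275).
S9: not dominated.
S10: not dominated.

S1, S4, S7, S9, S10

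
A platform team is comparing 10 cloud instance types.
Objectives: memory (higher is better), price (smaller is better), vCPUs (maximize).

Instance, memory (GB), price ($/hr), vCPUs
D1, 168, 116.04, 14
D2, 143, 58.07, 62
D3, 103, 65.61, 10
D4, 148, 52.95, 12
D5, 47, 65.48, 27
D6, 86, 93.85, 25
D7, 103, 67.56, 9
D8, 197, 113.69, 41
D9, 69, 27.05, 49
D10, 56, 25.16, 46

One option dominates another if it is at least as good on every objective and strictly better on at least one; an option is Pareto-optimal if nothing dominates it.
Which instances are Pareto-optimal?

D2, D4, D8, D9, D10

D1: dominated by D8 (memory 197≥168, price 113.69≤116.04, vCPUs 41≥14).
D2: not dominated (best vCPUs).
D3: dominated by D2 (memory 143≥103, price 58.07≤65.61, vCPUs 62≥10).
D4: not dominated.
D5: dominated by D2 (memory 143≥47, price 58.07≤65.48, vCPUs 62≥27).
D6: dominated by D2 (memory 143≥86, price 58.07≤93.85, vCPUs 62≥25).
D7: dominated by D2 (memory 143≥103, price 58.07≤67.56, vCPUs 62≥9).
D8: not dominated (best memory).
D9: not dominated.
D10: not dominated (best price).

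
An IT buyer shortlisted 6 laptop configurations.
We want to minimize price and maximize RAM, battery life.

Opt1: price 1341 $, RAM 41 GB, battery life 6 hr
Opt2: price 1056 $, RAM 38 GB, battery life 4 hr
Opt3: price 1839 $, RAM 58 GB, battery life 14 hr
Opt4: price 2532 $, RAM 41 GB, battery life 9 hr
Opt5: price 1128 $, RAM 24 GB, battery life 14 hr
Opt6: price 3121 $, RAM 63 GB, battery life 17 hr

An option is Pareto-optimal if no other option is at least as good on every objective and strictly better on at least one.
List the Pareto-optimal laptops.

Opt1, Opt2, Opt3, Opt5, Opt6

Opt1: not dominated.
Opt2: not dominated (best price).
Opt3: not dominated.
Opt4: dominated by Opt3 (price 1839≤2532, RAM 58≥41, battery life 14≥9).
Opt5: not dominated.
Opt6: not dominated (best RAM).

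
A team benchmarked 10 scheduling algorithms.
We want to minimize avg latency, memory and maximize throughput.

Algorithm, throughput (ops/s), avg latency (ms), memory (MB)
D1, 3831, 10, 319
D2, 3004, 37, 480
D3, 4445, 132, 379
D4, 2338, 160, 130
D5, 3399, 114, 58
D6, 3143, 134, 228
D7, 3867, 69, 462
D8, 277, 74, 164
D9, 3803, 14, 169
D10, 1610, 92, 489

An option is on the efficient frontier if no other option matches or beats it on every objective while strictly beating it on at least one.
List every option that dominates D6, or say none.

D5: throughput 3399≥3143, avg latency 114≤134, memory 58≤228 — dominates D6.
D9: throughput 3803≥3143, avg latency 14≤134, memory 169≤228 — dominates D6.
Others (D1, D2, D3, D4, D7, D8, D10) are each worse than D6 on at least one objective.

D5, D9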